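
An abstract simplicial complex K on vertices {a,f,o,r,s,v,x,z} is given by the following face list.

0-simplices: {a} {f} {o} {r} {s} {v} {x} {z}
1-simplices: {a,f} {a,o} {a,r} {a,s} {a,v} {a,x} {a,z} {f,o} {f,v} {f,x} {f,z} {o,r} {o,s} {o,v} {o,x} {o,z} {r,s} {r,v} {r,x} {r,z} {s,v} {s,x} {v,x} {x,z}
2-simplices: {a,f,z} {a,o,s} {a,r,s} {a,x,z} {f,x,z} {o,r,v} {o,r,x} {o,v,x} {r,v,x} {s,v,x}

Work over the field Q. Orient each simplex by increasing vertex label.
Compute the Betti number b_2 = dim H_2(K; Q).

b_2=1

n_0=8 n_1=24 n_2=10  [Q]
∂1: piv[af,ao,ar,as,av,ax,az] rk=7  ker:fo,fv,fx,fz,or,os,ov,ox,oz,rs,rv,rx,rz,sv,sx,vx,xz
∂2: piv[afz,aos,ars,axz,fxz,orv,orx,ovx,svx] rk=9  ker:rvx
b_2=(10−9)−0=1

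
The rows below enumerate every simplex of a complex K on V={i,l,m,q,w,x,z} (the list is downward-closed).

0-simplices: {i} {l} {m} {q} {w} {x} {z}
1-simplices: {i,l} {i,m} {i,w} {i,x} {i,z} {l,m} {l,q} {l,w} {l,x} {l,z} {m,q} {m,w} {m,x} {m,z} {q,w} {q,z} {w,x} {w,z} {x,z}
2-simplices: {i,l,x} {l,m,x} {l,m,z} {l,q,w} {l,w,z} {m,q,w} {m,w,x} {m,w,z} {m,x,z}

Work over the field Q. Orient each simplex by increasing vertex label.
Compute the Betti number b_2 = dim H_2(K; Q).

b_2=0

n_0=7 n_1=19 n_2=9  [Q]
∂1: piv[il,im,iw,ix,iz,lq] rk=6  ker:lm,lw,lx,lz,mq,mw,mx,mz,qw,qz,wx,wz,xz
∂2: piv[ilx,lmx,lmz,lqw,lwz,mqw,mwx,mwz,mxz] rk=9
b_2=(9−9)−0=0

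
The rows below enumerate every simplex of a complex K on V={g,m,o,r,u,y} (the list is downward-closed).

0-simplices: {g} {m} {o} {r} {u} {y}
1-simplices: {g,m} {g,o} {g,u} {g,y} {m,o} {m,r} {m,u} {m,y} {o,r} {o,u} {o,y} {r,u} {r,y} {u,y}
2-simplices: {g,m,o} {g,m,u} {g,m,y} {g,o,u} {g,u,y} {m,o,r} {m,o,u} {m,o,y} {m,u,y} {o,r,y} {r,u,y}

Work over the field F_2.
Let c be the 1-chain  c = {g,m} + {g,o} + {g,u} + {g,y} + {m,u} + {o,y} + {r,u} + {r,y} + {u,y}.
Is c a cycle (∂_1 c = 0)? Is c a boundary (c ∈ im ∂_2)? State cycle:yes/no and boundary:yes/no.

n_0=6 n_1=14 n_2=11  [Z2]
∂1: piv[gm,go,gu,gy,mr] rk=5  ker:mo,mu,my,or,ou,oy,ru,ry,uy
∂2: piv[gmo,gmu,gmy,gou,guy,mor,moy,ory,ruy] rk=9  ker:mou,muy
∂1c = 0
c vs im∂2: reduces to 0 ⇒ boundary

cycle:yes boundary:yes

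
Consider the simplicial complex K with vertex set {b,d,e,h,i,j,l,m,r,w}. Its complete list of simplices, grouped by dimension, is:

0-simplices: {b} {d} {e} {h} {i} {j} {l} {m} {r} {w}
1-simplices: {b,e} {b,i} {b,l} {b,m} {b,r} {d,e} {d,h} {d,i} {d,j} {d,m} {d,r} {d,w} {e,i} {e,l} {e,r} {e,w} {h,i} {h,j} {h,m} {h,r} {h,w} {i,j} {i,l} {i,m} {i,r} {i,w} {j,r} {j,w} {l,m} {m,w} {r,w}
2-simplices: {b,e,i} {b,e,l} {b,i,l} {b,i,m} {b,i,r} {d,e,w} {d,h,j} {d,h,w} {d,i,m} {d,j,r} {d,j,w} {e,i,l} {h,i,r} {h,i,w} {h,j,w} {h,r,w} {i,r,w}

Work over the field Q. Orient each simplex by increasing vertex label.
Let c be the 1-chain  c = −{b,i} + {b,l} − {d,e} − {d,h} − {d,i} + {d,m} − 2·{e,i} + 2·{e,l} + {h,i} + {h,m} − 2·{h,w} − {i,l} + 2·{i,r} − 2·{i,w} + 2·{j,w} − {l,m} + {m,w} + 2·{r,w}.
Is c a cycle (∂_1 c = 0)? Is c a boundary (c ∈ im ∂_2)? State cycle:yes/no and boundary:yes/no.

cycle:no boundary:no

n_0=10 n_1=31 n_2=17  [Q]
∂1: piv[be,bi,bl,bm,br,de,dh,dj,dw] rk=9  ker:di,dm,dr,ei,el,er,ew,hi,hj,hm,hr,hw,ij,il,im,ir,iw,jr,jw,lm,mw,rw
∂2: piv[bei,bel,bil,bim,bir,dew,dhj,dhw,dim,djr,djw,hir,hiw,hrw] rk=14  ker:eil,hjw,irw
∂1c = 2·{d} − {e} − {h} − 2·{i} − 2·{j} + 3·{l} + {w}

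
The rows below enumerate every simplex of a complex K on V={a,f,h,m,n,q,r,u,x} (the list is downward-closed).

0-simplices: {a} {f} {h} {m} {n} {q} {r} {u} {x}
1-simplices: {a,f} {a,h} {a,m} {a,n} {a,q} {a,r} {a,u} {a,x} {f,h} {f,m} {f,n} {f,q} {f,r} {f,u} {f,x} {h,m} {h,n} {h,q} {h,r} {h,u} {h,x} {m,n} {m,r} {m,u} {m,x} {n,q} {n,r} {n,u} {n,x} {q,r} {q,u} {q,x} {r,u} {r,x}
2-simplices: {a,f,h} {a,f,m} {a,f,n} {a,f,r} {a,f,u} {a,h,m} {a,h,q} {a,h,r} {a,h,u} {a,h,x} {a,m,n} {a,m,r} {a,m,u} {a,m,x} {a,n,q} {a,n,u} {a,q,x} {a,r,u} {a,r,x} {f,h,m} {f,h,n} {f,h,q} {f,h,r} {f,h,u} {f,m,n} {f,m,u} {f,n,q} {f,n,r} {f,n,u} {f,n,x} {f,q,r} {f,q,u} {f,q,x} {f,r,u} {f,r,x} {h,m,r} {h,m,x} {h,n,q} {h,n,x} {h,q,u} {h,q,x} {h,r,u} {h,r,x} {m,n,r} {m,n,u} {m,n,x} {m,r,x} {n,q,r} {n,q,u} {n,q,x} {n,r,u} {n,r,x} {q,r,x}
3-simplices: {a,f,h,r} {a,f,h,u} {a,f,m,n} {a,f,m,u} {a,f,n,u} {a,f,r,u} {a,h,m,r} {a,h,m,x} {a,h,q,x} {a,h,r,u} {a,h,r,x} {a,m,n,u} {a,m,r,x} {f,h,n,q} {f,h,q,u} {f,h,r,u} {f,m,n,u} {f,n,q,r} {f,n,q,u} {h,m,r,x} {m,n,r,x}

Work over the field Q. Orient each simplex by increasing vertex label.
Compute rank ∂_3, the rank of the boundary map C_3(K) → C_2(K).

rank∂_3=18

n_0=9 n_1=34 n_2=53 n_3=21  [Q]
∂1: piv[af,ah,am,an,aq,ar,au,ax] rk=8  ker:fh,fm,fn,fq,fr,fu,fx,hm,hn,hq,hr,hu,hx,mn,mr,mu,mx,nq,nr,nu,nx,qr,qu,qx,ru,rx
∂2: piv[afh,afm,afn,afr,afu,ahm,ahq,ahr,ahu,ahx,amn,amr,amu,amx,anq,anu,aqx,aru,arx,fhn,fhq,fnr,fnx,fqr,fqu,fqx] rk=26  ker:fhm,fhr,fhu,fmn,fmu,fnq,fnu,fru,frx,hmr,hmx,hnq,hnx,hqu,hqx,hru,hrx,mnr,mnu,mnx,mrx,nqr,nqu,nqx,nru,nrx,qrx
∂3: piv[afhr,afhu,afmn,afmu,afnu,afru,ahmr,ahmx,ahqx,ahru,ahrx,amnu,amrx,fhnq,fhqu,fnqr,fnqu,mnrx] rk=18  ker:fhru,fmnu,hmrx
rk∂_3=18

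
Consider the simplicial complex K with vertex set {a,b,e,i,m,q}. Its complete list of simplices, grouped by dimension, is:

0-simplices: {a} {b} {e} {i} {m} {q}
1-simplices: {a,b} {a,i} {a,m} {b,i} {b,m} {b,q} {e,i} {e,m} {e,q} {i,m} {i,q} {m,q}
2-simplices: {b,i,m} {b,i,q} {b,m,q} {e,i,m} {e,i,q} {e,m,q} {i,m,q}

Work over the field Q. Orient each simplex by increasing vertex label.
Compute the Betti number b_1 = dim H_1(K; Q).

b_1=2

n_0=6 n_1=12 n_2=7  [Q]
∂1: piv[ab,ai,am,bq,ei] rk=5  ker:bi,bm,em,eq,im,iq,mq
∂2: piv[bim,biq,bmq,eim,eiq] rk=5  ker:emq,imq
b_1=(12−5)−5=2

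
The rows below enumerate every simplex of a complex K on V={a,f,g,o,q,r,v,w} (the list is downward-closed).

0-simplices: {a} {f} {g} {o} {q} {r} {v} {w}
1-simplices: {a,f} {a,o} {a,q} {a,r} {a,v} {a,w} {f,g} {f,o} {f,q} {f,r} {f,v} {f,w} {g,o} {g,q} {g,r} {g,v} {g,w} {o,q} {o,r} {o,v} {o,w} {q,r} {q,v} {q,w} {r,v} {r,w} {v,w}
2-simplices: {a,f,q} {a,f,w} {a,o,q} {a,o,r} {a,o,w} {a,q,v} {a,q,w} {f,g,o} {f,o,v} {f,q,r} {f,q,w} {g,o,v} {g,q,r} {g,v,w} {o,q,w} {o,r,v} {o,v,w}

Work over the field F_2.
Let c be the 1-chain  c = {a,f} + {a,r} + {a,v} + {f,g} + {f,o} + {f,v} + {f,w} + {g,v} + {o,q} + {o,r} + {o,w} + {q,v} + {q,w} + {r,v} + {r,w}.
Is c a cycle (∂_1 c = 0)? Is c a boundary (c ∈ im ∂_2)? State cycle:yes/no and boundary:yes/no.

n_0=8 n_1=27 n_2=17  [Z2]
∂1: piv[af,ao,aq,ar,av,aw,fg] rk=7  ker:fo,fq,fr,fv,fw,go,gq,gr,gv,gw,oq,or,ov,ow,qr,qv,qw,rv,rw,vw
∂2: piv[afq,afw,aoq,aor,aow,aqv,aqw,fgo,fov,fqr,gov,gqr,gvw,orv,ovw] rk=15  ker:fqw,oqw
∂1c = {a} + {f} + {q} + {v}

cycle:no boundary:no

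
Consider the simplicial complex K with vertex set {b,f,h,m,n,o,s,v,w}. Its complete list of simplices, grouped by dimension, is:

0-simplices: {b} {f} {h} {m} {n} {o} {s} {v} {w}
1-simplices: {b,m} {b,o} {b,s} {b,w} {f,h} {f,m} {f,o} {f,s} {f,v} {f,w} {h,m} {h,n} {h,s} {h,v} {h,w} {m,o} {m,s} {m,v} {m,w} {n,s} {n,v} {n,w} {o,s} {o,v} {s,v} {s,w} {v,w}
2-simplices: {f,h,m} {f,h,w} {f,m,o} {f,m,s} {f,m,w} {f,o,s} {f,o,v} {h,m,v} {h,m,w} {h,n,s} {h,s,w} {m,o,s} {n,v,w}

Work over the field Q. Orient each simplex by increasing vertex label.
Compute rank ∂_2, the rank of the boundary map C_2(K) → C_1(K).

n_0=9 n_1=27 n_2=13  [Q]
∂1: piv[bm,bo,bs,bw,fh,fm,fv,hn] rk=8  ker:fo,fs,fw,hm,hs,hv,hw,mo,ms,mv,mw,ns,nv,nw,os,ov,sv,sw,vw
∂2: piv[fhm,fhw,fmo,fms,fmw,fos,fov,hmv,hns,hsw,nvw] rk=11  ker:hmw,mos
rk∂_2=11

rank∂_2=11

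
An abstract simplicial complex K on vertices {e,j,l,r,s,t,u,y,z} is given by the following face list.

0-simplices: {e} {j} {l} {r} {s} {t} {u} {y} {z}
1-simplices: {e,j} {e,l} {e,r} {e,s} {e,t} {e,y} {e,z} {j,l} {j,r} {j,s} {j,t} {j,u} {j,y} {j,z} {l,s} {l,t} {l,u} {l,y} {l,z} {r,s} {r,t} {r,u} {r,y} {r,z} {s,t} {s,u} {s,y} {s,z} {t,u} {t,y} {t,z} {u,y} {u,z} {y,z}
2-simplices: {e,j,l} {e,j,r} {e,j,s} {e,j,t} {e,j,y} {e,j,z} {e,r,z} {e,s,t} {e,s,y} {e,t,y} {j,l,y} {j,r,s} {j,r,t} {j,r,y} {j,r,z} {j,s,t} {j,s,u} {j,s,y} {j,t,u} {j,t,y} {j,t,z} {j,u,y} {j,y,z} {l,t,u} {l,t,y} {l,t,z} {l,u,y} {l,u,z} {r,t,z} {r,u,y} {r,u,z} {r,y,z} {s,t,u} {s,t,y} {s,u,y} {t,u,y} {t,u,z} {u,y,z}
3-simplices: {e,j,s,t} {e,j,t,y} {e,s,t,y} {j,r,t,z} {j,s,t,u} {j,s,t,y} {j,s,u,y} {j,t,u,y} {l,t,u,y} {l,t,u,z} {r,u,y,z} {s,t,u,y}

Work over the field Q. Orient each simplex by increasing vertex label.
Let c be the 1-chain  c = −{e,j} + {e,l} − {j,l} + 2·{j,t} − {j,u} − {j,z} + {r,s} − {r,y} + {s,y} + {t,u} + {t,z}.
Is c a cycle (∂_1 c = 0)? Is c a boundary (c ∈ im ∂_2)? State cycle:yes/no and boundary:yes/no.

cycle:yes boundary:yes

n_0=9 n_1=34 n_2=38 n_3=12  [Q]
∂1: piv[ej,el,er,es,et,ey,ez,ju] rk=8  ker:jl,jr,js,jt,jy,jz,ls,lt,lu,ly,lz,rs,rt,ru,ry,rz,st,su,sy,sz,tu,ty,tz,uy,uz,yz
∂2: piv[ejl,ejr,ejs,ejt,ejy,ejz,erz,est,esy,ety,jly,jrs,jrt,jry,jsu,jtu,jtz,juy,jyz,ltu,lty,ltz,luz,ruy] rk=24  ker:jrz,jst,jsy,jty,luy,rtz,ruz,ryz,stu,sty,suy,tuy,tuz,uyz
∂3: piv[ejst,ejty,esty,jrtz,jstu,jsty,jsuy,jtuy,ltuy,ltuz,ruyz] rk=11  ker:stuy
∂1c = 0
c vs im∂2: reduces to 0 ⇒ boundary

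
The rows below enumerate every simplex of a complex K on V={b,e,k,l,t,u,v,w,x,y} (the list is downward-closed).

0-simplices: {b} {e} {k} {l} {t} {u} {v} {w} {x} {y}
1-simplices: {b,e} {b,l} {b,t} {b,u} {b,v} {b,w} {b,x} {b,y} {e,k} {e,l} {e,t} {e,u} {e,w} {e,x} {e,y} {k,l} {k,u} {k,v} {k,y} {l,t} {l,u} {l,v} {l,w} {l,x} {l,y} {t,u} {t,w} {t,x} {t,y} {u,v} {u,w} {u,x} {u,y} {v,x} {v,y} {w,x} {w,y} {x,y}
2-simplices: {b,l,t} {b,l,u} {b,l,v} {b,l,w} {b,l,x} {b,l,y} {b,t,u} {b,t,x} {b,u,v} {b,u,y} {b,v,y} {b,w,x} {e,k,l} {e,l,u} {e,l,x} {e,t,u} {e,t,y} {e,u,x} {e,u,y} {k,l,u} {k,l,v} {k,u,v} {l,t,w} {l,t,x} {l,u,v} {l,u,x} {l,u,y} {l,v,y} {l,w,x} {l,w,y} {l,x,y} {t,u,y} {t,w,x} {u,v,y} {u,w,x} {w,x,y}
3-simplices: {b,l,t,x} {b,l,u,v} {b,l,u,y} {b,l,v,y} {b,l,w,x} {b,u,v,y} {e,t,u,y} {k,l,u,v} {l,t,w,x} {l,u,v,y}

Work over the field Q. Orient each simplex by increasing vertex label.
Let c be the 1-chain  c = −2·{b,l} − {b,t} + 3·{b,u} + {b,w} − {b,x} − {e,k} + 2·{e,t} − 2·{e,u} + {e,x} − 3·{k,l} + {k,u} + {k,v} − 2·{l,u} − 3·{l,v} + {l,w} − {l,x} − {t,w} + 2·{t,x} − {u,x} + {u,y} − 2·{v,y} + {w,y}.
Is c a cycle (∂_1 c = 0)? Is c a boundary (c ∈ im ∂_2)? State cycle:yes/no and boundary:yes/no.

cycle:yes boundary:yes

n_0=10 n_1=38 n_2=36 n_3=10  [Q]
∂1: piv[be,bl,bt,bu,bv,bw,bx,by,ek] rk=9  ker:el,et,eu,ew,ex,ey,kl,ku,kv,ky,lt,lu,lv,lw,lx,ly,tu,tw,tx,ty,uv,uw,ux,uy,vx,vy,wx,wy,xy
∂2: piv[blt,blu,blv,blw,blx,bly,btu,btx,buv,buy,bvy,bwx,ekl,elu,elx,etu,ety,eux,euy,klu,klv,ltw,lwy,lxy,uwx] rk=25  ker:kuv,ltx,luv,lux,luy,lvy,lwx,tuy,twx,uvy,wxy
∂3: piv[bltx,bluv,bluy,blvy,blwx,buvy,etuy,kluv,ltwx] rk=9  ker:luvy
∂1c = 0
c vs im∂2: reduces to 0 ⇒ boundary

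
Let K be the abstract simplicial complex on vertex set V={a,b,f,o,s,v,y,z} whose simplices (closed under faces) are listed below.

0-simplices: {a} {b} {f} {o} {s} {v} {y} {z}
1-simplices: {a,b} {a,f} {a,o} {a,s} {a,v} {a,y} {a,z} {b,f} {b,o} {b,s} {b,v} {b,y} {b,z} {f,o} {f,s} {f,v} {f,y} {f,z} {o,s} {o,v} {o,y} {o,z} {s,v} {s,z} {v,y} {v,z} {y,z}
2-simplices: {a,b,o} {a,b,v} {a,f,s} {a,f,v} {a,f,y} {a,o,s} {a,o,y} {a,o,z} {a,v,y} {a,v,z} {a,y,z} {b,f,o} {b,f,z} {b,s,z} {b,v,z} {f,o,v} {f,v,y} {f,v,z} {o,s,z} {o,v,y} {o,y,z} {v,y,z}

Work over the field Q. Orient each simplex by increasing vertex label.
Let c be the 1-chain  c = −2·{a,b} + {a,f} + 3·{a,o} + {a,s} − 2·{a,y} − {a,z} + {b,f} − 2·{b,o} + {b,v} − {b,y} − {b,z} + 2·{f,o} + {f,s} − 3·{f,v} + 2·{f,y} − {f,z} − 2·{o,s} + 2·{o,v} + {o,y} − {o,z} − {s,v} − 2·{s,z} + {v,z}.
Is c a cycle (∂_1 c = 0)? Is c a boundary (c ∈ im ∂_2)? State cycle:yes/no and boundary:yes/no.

n_0=8 n_1=27 n_2=22  [Q]
∂1: piv[ab,af,ao,as,av,ay,az] rk=7  ker:bf,bo,bs,bv,by,bz,fo,fs,fv,fy,fz,os,ov,oy,oz,sv,sz,vy,vz,yz
∂2: piv[abo,abv,afs,afv,afy,aos,aoy,aoz,avy,avz,ayz,bfo,bfz,bsz,bvz,fov,fvz,osz] rk=18  ker:fvy,ovy,oyz,vyz
∂1c = {f} + 3·{o} + 3·{s} − 2·{v} − 5·{z}

cycle:no boundary:no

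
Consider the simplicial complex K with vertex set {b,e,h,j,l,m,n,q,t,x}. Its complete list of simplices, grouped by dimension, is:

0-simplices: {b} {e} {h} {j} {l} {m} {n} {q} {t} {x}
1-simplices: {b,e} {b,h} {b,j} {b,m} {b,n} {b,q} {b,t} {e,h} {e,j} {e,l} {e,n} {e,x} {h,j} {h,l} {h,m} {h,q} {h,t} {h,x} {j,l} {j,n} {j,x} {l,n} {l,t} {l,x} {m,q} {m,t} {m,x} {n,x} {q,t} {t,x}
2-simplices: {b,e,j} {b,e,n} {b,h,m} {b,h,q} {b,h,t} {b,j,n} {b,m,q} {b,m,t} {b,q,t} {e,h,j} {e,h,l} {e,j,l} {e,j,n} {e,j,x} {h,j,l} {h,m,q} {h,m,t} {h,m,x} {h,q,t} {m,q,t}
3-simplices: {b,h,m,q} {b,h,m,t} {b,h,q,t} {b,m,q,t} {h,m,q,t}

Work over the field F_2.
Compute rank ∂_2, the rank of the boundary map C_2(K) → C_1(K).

rank∂_2=14

n_0=10 n_1=30 n_2=20 n_3=5  [Z2]
∂1: piv[be,bh,bj,bm,bn,bq,bt,el,ex] rk=9  ker:eh,ej,en,hj,hl,hm,hq,ht,hx,jl,jn,jx,ln,lt,lx,mq,mt,mx,nx,qt,tx
∂2: piv[bej,ben,bhm,bhq,bht,bjn,bmq,bmt,bqt,ehj,ehl,ejl,ejx,hmx] rk=14  ker:ejn,hjl,hmq,hmt,hqt,mqt
∂3: piv[bhmq,bhmt,bhqt,bmqt] rk=4  ker:hmqt
rk∂_2=14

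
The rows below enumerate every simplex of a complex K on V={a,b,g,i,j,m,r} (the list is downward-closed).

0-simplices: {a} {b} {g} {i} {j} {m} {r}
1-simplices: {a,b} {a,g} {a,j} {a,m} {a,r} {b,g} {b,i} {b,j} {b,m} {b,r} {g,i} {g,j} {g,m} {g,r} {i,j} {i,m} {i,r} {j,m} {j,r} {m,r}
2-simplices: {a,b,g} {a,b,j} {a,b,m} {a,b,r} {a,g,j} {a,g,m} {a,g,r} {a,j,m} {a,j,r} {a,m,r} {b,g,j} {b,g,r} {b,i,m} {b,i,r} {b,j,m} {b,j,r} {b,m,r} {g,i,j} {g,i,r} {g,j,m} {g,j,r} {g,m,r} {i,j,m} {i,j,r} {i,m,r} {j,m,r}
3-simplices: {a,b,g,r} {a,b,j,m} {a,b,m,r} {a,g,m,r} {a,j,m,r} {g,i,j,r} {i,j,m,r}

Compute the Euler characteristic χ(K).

χ(K)=6

n_0=7 n_1=20 n_2=26 n_3=7
χ=+7−20+26−7=6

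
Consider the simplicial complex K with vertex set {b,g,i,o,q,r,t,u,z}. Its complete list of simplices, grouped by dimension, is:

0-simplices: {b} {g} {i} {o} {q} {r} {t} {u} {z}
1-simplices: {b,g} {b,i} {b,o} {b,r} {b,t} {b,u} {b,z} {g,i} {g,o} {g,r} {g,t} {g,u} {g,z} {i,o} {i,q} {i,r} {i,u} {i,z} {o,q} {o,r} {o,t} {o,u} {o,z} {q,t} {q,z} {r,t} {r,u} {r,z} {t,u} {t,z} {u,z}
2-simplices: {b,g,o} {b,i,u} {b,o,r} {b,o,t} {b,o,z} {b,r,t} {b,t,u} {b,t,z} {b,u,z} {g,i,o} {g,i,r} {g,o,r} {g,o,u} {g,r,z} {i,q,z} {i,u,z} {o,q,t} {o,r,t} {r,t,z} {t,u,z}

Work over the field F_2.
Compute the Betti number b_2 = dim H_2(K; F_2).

n_0=9 n_1=31 n_2=20  [Z2]
∂1: piv[bg,bi,bo,br,bt,bu,bz,iq] rk=8  ker:gi,go,gr,gt,gu,gz,io,ir,iu,iz,oq,or,ot,ou,oz,qt,qz,rt,ru,rz,tu,tz,uz
∂2: piv[bgo,biu,bor,bot,boz,brt,btu,btz,buz,gio,gir,gor,gou,grz,iqz,iuz,oqt,rtz] rk=18  ker:ort,tuz
b_2=(20−18)−0=2

b_2=2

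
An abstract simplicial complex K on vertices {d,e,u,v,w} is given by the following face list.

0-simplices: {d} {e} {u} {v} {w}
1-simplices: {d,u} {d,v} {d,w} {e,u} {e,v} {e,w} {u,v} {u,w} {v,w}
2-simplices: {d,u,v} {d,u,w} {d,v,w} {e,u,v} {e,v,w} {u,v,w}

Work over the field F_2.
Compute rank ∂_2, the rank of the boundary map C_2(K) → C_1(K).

n_0=5 n_1=9 n_2=6  [Z2]
∂1: piv[du,dv,dw,eu] rk=4  ker:ev,ew,uv,uw,vw
∂2: piv[duv,duw,dvw,euv,evw] rk=5  ker:uvw
rk∂_2=5

rank∂_2=5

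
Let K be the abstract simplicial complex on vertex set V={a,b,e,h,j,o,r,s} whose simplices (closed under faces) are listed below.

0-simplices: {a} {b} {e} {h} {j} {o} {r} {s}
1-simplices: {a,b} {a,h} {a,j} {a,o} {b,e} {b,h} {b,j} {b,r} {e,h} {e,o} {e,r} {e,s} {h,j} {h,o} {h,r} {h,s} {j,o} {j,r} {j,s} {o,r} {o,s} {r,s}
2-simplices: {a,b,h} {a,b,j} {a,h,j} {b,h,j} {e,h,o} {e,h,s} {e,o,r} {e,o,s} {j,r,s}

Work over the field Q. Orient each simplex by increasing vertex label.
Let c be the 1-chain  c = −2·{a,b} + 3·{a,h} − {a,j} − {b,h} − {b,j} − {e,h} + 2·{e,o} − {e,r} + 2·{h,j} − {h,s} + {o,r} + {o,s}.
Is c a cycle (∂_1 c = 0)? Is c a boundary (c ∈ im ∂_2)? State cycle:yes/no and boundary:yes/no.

cycle:yes boundary:yes

n_0=8 n_1=22 n_2=9  [Q]
∂1: piv[ab,ah,aj,ao,be,br,es] rk=7  ker:bh,bj,eh,eo,er,hj,ho,hr,hs,jo,jr,js,or,os,rs
∂2: piv[abh,abj,ahj,eho,ehs,eor,eos,jrs] rk=8  ker:bhj
∂1c = 0
c vs im∂2: reduces to 0 ⇒ boundary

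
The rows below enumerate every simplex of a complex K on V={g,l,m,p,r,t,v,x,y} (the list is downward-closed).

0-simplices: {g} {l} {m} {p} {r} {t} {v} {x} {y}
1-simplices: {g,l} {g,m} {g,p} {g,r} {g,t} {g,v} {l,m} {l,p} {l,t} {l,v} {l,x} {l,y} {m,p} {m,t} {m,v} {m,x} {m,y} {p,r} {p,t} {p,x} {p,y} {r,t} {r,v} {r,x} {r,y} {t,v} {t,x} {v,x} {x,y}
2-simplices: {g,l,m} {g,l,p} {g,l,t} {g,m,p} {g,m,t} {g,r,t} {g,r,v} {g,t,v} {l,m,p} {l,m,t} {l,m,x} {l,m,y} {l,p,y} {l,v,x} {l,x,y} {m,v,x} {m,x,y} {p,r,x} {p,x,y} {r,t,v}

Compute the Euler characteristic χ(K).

χ(K)=0

n_0=9 n_1=29 n_2=20
χ=+9−29+20=0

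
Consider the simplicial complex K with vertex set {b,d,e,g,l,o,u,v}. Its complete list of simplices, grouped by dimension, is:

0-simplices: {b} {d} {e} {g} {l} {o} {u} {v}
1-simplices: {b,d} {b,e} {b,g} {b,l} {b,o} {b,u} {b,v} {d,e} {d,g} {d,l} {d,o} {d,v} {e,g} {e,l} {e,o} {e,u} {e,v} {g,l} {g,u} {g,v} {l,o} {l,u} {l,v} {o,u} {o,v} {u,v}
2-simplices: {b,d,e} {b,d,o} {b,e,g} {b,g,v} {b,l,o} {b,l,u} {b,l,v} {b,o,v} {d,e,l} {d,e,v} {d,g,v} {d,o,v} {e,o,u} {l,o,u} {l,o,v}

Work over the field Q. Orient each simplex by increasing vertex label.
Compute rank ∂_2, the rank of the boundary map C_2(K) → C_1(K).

n_0=8 n_1=26 n_2=15  [Q]
∂1: piv[bd,be,bg,bl,bo,bu,bv] rk=7  ker:de,dg,dl,do,dv,eg,el,eo,eu,ev,gl,gu,gv,lo,lu,lv,ou,ov,uv
∂2: piv[bde,bdo,beg,bgv,blo,blu,blv,bov,del,dev,dgv,dov,eou,lou] rk=14  ker:lov
rk∂_2=14

rank∂_2=14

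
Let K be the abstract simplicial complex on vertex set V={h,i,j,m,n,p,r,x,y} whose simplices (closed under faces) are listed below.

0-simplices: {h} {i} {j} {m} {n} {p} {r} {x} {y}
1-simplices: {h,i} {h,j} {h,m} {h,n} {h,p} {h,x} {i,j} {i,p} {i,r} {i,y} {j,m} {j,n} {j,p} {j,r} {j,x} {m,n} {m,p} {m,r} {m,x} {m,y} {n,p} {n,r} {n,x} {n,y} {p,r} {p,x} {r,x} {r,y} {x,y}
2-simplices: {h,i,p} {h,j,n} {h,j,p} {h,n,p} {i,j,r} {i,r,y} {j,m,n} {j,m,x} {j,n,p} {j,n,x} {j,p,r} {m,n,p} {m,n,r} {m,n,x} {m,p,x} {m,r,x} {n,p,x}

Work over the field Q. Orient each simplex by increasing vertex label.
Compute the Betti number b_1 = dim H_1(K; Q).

n_0=9 n_1=29 n_2=17  [Q]
∂1: piv[hi,hj,hm,hn,hp,hx,ir,iy] rk=8  ker:ij,ip,jm,jn,jp,jr,jx,mn,mp,mr,mx,my,np,nr,nx,ny,pr,px,rx,ry,xy
∂2: piv[hip,hjn,hjp,hnp,ijr,iry,jmn,jmx,jnx,jpr,mnp,mnr,mpx,mrx] rk=14  ker:jnp,mnx,npx
b_1=(29−8)−14=7

b_1=7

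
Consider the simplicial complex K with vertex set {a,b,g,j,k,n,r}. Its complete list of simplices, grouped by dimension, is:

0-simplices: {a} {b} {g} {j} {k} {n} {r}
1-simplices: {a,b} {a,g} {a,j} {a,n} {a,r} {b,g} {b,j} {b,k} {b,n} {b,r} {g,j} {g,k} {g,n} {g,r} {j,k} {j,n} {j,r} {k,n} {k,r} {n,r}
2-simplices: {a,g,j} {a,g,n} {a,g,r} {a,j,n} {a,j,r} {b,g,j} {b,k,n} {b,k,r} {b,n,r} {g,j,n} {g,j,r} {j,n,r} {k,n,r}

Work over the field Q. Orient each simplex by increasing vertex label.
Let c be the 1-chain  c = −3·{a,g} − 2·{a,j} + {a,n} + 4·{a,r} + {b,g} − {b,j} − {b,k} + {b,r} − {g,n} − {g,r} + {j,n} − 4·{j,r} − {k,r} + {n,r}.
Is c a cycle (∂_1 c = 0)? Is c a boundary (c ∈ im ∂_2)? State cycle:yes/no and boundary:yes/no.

n_0=7 n_1=20 n_2=13  [Q]
∂1: piv[ab,ag,aj,an,ar,bk] rk=6  ker:bg,bj,bn,br,gj,gk,gn,gr,jk,jn,jr,kn,kr,nr
∂2: piv[agj,agn,agr,ajn,ajr,bgj,bkn,bkr,bnr,jnr] rk=10  ker:gjn,gjr,knr
∂1c = 0
c vs im∂2: reduces to 0 ⇒ boundary

cycle:yes boundary:yes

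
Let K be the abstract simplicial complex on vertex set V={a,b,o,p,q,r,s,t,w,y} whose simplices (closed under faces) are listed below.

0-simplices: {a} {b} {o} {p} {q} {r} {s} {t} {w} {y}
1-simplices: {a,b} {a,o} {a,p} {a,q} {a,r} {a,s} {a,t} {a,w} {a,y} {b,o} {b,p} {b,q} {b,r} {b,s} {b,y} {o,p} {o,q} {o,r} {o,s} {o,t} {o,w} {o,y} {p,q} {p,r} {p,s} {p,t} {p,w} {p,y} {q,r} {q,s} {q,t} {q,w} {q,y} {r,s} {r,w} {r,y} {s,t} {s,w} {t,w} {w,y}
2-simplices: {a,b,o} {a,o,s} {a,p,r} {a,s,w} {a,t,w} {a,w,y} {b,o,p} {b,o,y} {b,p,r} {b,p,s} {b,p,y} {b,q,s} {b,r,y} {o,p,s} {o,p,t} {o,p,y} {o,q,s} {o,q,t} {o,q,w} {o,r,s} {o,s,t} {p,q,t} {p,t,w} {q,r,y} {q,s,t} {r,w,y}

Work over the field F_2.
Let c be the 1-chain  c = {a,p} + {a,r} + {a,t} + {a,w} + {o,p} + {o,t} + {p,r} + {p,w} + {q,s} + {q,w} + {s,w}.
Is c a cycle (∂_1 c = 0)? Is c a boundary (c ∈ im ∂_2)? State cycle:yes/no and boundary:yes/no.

cycle:yes boundary:no

n_0=10 n_1=40 n_2=26  [Z2]
∂1: piv[ab,ao,ap,aq,ar,as,at,aw,ay] rk=9  ker:bo,bp,bq,br,bs,by,op,oq,or,os,ot,ow,oy,pq,pr,ps,pt,pw,py,qr,qs,qt,qw,qy,rs,rw,ry,st,sw,tw,wy
∂2: piv[abo,aos,apr,asw,atw,awy,bop,boy,bpr,bps,bpy,bqs,bry,ops,opt,oqs,oqt,oqw,ors,ost,pqt,ptw,qry,rwy] rk=24  ker:opy,qst
∂1c = 0
c vs im∂2: residual ≠ 0 ⇒ not boundary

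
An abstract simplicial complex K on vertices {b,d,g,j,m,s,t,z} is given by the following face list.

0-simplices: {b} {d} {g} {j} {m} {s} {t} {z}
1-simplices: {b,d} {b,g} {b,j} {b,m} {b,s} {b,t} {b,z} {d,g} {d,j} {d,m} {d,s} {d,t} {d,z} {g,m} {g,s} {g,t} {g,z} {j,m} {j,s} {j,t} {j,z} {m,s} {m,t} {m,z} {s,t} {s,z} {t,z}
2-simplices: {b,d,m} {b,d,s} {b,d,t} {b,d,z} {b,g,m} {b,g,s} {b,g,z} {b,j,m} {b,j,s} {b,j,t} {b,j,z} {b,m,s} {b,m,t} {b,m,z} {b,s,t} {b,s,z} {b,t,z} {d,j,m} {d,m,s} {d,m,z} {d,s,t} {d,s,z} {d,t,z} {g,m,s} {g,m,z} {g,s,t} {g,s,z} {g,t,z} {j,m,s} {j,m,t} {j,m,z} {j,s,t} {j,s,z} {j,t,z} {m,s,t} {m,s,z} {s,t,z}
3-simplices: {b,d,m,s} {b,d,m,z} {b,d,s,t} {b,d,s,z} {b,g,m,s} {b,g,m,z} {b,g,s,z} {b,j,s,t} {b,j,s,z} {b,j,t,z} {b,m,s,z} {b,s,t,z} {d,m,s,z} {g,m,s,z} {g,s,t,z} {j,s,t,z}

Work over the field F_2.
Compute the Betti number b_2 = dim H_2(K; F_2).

n_0=8 n_1=27 n_2=37 n_3=16  [Z2]
∂1: piv[bd,bg,bj,bm,bs,bt,bz] rk=7  ker:dg,dj,dm,ds,dt,dz,gm,gs,gt,gz,jm,js,jt,jz,ms,mt,mz,st,sz,tz
∂2: piv[bdm,bds,bdt,bdz,bgm,bgs,bgz,bjm,bjs,bjt,bjz,bms,bmt,bmz,bst,bsz,btz,djm,gst] rk=19  ker:dms,dmz,dst,dsz,dtz,gms,gmz,gsz,gtz,jms,jmt,jmz,jst,jsz,jtz,mst,msz,stz
∂3: piv[bdms,bdmz,bdst,bdsz,bgms,bgmz,bgsz,bjst,bjsz,bjtz,bmsz,bstz,gstz] rk=13  ker:dmsz,gmsz,jstz
b_2=(37−19)−13=5

b_2=5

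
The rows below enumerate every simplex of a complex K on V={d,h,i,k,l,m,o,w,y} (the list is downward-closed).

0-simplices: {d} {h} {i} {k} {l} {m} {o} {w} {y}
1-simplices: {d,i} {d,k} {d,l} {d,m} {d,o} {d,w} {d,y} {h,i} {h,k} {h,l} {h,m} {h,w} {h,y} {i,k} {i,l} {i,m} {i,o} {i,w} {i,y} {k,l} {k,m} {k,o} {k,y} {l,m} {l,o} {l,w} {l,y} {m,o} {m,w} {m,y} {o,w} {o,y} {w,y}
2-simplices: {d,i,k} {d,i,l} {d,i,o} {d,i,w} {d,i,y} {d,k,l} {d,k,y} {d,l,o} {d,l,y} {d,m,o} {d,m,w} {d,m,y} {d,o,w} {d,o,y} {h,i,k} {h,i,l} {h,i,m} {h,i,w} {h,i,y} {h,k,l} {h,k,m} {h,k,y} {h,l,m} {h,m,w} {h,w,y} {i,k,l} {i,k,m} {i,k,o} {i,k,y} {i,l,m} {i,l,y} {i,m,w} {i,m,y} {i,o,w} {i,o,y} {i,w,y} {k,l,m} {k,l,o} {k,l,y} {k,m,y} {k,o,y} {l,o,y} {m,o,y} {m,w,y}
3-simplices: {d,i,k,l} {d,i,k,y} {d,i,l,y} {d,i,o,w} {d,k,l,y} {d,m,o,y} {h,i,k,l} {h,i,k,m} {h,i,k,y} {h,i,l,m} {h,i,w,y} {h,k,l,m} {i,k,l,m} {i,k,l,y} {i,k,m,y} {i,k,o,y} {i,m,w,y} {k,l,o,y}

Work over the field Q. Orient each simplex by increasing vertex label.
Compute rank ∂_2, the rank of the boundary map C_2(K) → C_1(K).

rank∂_2=24

n_0=9 n_1=33 n_2=44 n_3=18  [Q]
∂1: piv[di,dk,dl,dm,do,dw,dy,hi] rk=8  ker:hk,hl,hm,hw,hy,ik,il,im,io,iw,iy,kl,km,ko,ky,lm,lo,lw,ly,mo,mw,my,ow,oy,wy
∂2: piv[dik,dil,dio,diw,diy,dkl,dky,dlo,dly,dmo,dmw,dmy,dow,doy,hik,hil,him,hiw,hiy,hkm,hlm,hmw,hwy,iko] rk=24  ker:hkl,hky,ikl,ikm,iky,ilm,ily,imw,imy,iow,ioy,iwy,klm,klo,kly,kmy,koy,loy,moy,mwy
∂3: piv[dikl,diky,dily,diow,dkly,dmoy,hikl,hikm,hiky,hilm,hiwy,hklm,ikmy,ikoy,imwy,kloy] rk=16  ker:iklm,ikly
rk∂_2=24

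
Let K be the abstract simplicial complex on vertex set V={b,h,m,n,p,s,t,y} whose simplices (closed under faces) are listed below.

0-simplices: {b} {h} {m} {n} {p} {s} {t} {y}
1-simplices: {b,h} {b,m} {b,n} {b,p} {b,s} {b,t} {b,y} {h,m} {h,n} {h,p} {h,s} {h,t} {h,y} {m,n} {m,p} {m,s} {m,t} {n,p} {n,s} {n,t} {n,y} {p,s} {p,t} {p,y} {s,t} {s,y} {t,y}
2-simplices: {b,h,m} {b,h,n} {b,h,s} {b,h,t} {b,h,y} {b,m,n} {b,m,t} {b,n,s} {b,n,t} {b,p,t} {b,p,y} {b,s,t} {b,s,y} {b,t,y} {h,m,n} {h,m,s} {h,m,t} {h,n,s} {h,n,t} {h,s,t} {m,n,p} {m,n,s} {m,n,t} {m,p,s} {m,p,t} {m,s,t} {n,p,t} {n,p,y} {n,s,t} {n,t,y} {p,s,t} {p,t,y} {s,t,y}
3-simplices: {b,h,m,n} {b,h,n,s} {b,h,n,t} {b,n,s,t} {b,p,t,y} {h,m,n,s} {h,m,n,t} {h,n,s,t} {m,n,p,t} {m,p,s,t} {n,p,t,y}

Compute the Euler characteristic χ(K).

χ(K)=3

n_0=8 n_1=27 n_2=33 n_3=11
χ=+8−27+33−11=3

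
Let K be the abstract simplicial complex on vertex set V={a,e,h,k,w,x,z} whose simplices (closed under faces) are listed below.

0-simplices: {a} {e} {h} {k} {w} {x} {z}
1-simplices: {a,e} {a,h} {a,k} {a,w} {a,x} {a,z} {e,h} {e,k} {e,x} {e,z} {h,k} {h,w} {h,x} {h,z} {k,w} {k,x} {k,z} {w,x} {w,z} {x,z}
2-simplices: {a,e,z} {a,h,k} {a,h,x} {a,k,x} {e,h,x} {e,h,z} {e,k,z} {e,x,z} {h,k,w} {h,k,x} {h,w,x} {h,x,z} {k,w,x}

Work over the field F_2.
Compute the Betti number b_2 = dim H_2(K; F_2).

b_2=3

n_0=7 n_1=20 n_2=13  [Z2]
∂1: piv[ae,ah,ak,aw,ax,az] rk=6  ker:eh,ek,ex,ez,hk,hw,hx,hz,kw,kx,kz,wx,wz,xz
∂2: piv[aez,ahk,ahx,akx,ehx,ehz,ekz,exz,hkw,hwx] rk=10  ker:hkx,hxz,kwx
b_2=(13−10)−0=3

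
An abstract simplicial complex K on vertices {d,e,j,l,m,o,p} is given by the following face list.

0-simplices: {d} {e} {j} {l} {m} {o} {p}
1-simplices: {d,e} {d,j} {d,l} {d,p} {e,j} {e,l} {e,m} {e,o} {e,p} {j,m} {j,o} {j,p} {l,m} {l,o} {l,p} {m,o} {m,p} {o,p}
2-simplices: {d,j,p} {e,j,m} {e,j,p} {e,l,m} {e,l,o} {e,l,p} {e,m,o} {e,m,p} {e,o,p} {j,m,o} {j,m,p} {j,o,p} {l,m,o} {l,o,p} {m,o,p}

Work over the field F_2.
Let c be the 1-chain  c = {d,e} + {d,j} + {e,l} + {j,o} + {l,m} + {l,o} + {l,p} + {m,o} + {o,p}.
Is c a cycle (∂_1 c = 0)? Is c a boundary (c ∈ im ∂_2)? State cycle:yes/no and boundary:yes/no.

cycle:yes boundary:no

n_0=7 n_1=18 n_2=15  [Z2]
∂1: piv[de,dj,dl,dp,em,eo] rk=6  ker:ej,el,ep,jm,jo,jp,lm,lo,lp,mo,mp,op
∂2: piv[djp,ejm,ejp,elm,elo,elp,emo,emp,eop,jmo] rk=10  ker:jmp,jop,lmo,lop,mop
∂1c = 0
c vs im∂2: residual ≠ 0 ⇒ not boundary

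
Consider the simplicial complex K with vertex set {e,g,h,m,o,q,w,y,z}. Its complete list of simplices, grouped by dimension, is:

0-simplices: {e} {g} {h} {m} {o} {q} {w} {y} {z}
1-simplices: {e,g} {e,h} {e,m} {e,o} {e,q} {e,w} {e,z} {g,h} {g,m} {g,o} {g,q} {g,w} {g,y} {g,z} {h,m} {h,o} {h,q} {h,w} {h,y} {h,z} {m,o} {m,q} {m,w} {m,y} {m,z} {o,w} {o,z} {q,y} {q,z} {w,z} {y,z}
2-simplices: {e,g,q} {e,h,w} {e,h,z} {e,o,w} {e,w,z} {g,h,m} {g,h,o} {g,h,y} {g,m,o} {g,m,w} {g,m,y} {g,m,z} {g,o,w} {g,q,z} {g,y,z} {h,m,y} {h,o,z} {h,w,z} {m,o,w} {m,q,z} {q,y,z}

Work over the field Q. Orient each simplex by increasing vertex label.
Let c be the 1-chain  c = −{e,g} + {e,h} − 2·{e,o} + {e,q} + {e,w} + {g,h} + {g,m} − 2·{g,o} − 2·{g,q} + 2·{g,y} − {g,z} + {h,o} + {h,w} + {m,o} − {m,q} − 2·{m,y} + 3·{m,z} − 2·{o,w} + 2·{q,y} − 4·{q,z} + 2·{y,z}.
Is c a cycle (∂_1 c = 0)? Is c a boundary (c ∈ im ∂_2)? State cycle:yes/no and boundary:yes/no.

n_0=9 n_1=31 n_2=21  [Q]
∂1: piv[eg,eh,em,eo,eq,ew,ez,gy] rk=8  ker:gh,gm,go,gq,gw,gz,hm,ho,hq,hw,hy,hz,mo,mq,mw,my,mz,ow,oz,qy,qz,wz,yz
∂2: piv[egq,ehw,ehz,eow,ewz,ghm,gho,ghy,gmo,gmw,gmy,gmz,gow,gqz,gyz,hoz,mqz,qyz] rk=18  ker:hmy,hwz,mow
∂1c = 0
c vs im∂2: reduces to 0 ⇒ boundary

cycle:yes boundary:yes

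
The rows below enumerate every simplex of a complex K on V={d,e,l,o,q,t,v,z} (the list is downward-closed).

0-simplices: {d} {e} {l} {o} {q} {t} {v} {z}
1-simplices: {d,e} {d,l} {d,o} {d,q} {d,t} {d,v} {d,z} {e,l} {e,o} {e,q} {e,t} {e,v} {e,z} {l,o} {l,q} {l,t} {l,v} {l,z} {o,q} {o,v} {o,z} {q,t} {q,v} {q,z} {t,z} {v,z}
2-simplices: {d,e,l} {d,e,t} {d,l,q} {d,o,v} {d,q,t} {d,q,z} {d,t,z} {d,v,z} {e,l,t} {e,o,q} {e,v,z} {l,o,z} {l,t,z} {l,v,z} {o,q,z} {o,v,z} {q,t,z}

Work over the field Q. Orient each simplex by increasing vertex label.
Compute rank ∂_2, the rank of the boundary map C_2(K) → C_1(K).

rank∂_2=16

n_0=8 n_1=26 n_2=17  [Q]
∂1: piv[de,dl,do,dq,dt,dv,dz] rk=7  ker:el,eo,eq,et,ev,ez,lo,lq,lt,lv,lz,oq,ov,oz,qt,qv,qz,tz,vz
∂2: piv[del,det,dlq,dov,dqt,dqz,dtz,dvz,elt,eoq,evz,loz,ltz,lvz,oqz,ovz] rk=16  ker:qtz
rk∂_2=16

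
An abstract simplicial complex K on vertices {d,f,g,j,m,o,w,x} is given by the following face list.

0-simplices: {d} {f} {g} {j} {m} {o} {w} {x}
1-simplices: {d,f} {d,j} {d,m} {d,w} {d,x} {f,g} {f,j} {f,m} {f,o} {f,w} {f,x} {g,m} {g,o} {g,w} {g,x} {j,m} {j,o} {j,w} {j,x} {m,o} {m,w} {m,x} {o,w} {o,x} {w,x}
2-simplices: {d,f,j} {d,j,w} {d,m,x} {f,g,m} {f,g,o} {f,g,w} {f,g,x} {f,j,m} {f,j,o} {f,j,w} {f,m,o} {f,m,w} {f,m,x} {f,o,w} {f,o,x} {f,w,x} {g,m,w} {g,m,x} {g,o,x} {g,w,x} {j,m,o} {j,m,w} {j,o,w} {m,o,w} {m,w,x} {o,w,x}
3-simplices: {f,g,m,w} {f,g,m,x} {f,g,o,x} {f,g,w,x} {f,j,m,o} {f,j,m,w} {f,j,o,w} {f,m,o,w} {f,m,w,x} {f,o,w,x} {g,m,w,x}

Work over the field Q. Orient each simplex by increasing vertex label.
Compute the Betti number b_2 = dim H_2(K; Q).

b_2=0

n_0=8 n_1=25 n_2=26 n_3=11  [Q]
∂1: piv[df,dj,dm,dw,dx,fg,fo] rk=7  ker:fj,fm,fw,fx,gm,go,gw,gx,jm,jo,jw,jx,mo,mw,mx,ow,ox,wx
∂2: piv[dfj,djw,dmx,fgm,fgo,fgw,fgx,fjm,fjo,fjw,fmo,fmw,fmx,fow,fox,fwx] rk=16  ker:gmw,gmx,gox,gwx,jmo,jmw,jow,mow,mwx,owx
∂3: piv[fgmw,fgmx,fgox,fgwx,fjmo,fjmw,fjow,fmow,fmwx,fowx] rk=10  ker:gmwx
b_2=(26−16)−10=0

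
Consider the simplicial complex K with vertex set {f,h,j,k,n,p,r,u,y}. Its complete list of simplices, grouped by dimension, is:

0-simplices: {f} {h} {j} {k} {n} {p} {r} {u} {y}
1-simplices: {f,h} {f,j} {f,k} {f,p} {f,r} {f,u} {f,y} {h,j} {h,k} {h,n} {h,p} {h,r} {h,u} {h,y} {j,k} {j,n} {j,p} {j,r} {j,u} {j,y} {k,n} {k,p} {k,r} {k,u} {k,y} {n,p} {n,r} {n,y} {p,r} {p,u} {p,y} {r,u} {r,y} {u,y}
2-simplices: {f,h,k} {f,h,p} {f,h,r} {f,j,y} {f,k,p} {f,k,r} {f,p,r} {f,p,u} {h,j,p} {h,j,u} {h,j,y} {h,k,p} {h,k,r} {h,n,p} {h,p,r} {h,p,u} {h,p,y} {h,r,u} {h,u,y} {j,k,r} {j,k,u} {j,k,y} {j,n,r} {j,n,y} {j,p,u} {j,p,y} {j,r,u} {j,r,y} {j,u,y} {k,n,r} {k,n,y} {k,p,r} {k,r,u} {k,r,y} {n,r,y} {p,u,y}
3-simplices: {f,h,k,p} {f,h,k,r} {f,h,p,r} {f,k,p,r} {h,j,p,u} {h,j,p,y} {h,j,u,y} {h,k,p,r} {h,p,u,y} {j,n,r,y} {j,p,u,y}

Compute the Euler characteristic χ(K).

n_0=9 n_1=34 n_2=36 n_3=11
χ=+9−34+36−11=0

χ(K)=0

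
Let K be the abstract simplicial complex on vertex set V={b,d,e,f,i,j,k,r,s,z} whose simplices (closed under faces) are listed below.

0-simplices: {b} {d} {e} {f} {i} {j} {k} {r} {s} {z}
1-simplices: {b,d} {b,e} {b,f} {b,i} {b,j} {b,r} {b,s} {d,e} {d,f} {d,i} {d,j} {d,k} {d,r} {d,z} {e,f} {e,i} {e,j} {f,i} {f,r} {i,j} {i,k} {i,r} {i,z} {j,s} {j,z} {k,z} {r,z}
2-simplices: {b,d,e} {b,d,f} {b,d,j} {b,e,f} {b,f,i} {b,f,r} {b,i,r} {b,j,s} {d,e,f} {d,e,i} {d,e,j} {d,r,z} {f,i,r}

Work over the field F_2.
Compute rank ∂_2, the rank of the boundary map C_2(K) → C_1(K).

n_0=10 n_1=27 n_2=13  [Z2]
∂1: piv[bd,be,bf,bi,bj,br,bs,dk,dz] rk=9  ker:de,df,di,dj,dr,ef,ei,ej,fi,fr,ij,ik,ir,iz,js,jz,kz,rz
∂2: piv[bde,bdf,bdj,bef,bfi,bfr,bir,bjs,dei,dej,drz] rk=11  ker:def,fir
rk∂_2=11

rank∂_2=11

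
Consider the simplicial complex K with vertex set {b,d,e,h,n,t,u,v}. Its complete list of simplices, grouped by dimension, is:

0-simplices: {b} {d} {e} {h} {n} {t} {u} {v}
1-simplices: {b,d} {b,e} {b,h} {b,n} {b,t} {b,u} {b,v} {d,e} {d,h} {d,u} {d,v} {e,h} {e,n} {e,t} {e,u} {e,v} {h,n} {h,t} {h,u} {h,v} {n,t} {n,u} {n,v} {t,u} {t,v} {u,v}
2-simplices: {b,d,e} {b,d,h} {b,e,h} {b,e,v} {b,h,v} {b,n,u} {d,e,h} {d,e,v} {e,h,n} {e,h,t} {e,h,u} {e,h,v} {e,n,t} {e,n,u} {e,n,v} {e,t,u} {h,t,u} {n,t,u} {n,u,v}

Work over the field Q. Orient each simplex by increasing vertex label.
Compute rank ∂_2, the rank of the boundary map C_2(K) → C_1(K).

n_0=8 n_1=26 n_2=19  [Q]
∂1: piv[bd,be,bh,bn,bt,bu,bv] rk=7  ker:de,dh,du,dv,eh,en,et,eu,ev,hn,ht,hu,hv,nt,nu,nv,tu,tv,uv
∂2: piv[bde,bdh,beh,bev,bhv,bnu,dev,ehn,eht,ehu,ent,enu,env,etu,nuv] rk=15  ker:deh,ehv,htu,ntu
rk∂_2=15

rank∂_2=15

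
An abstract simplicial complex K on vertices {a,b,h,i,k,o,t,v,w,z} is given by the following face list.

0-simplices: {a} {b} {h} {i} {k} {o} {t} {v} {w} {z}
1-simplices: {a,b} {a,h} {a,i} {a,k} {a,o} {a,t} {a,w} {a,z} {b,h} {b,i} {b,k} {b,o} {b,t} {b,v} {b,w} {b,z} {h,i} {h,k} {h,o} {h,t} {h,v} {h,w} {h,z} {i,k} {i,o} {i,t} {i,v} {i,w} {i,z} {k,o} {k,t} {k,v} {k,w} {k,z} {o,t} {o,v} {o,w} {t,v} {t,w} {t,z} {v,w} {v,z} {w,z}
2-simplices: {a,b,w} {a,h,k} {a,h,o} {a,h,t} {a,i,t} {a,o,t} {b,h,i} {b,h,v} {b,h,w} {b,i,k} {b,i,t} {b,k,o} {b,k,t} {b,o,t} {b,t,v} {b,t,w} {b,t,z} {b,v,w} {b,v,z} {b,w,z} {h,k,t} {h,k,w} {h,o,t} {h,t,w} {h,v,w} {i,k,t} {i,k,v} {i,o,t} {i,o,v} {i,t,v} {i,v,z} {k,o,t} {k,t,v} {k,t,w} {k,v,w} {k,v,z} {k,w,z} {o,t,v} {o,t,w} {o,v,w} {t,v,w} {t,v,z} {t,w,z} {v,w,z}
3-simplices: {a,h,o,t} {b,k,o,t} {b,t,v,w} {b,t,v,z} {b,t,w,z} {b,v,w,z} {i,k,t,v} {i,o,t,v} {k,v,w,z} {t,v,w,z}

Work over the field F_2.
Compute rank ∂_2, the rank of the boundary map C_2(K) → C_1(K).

n_0=10 n_1=43 n_2=44 n_3=10  [Z2]
∂1: piv[ab,ah,ai,ak,ao,at,aw,az,bv] rk=9  ker:bh,bi,bk,bo,bt,bw,bz,hi,hk,ho,ht,hv,hw,hz,ik,io,it,iv,iw,iz,ko,kt,kv,kw,kz,ot,ov,ow,tv,tw,tz,vw,vz,wz
∂2: piv[abw,ahk,aho,aht,ait,aot,bhi,bhv,bhw,bik,bit,bko,bkt,bot,btv,btw,btz,bvw,bvz,bwz,hkt,hkw,htw,ikv,iot,iov,itv,ivz,kvz,otw] rk=30  ker:hot,hvw,ikt,kot,ktv,ktw,kvw,kwz,otv,ovw,tvw,tvz,twz,vwz
∂3: piv[ahot,bkot,btvw,btvz,btwz,bvwz,iktv,iotv,kvwz] rk=9  ker:tvwz
rk∂_2=30

rank∂_2=30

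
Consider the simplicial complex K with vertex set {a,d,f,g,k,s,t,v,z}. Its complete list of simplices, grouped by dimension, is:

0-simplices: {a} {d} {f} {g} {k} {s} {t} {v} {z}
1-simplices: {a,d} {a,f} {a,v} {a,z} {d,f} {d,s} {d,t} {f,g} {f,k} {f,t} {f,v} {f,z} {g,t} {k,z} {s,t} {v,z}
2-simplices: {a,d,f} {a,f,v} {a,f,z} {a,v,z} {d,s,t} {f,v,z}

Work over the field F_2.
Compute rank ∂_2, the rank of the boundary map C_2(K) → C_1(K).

n_0=9 n_1=16 n_2=6  [Z2]
∂1: piv[ad,af,av,az,ds,dt,fg,fk] rk=8  ker:df,ft,fv,fz,gt,kz,st,vz
∂2: piv[adf,afv,afz,avz,dst] rk=5  ker:fvz
rk∂_2=5

rank∂_2=5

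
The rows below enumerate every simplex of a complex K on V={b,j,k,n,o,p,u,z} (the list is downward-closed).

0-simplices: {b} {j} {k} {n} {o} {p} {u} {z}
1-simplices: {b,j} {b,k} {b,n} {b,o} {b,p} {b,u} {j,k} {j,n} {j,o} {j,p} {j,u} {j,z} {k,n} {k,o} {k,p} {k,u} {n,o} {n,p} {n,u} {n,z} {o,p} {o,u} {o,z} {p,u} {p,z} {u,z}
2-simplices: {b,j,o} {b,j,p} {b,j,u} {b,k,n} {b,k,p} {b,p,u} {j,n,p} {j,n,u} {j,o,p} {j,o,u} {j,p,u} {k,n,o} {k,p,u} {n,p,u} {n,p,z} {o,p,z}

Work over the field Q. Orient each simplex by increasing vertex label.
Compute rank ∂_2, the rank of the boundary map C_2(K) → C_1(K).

n_0=8 n_1=26 n_2=16  [Q]
∂1: piv[bj,bk,bn,bo,bp,bu,jz] rk=7  ker:jk,jn,jo,jp,ju,kn,ko,kp,ku,no,np,nu,nz,op,ou,oz,pu,pz,uz
∂2: piv[bjo,bjp,bju,bkn,bkp,bpu,jnp,jnu,jop,jou,kno,kpu,npz,opz] rk=14  ker:jpu,npu
rk∂_2=14

rank∂_2=14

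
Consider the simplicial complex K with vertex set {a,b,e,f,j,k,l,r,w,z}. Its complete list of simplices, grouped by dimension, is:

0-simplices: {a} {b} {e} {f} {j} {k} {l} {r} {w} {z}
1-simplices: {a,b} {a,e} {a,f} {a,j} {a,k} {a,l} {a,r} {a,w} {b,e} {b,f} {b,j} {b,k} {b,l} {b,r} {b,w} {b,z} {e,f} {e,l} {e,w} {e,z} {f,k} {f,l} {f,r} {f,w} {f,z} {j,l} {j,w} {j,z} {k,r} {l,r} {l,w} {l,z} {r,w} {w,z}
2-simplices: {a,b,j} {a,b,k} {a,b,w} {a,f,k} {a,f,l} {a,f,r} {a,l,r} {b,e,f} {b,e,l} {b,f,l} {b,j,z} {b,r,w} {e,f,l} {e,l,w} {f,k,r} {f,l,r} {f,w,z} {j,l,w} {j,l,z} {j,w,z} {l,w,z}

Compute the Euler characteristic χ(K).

χ(K)=-3

n_0=10 n_1=34 n_2=21
χ=+10−34+21=-3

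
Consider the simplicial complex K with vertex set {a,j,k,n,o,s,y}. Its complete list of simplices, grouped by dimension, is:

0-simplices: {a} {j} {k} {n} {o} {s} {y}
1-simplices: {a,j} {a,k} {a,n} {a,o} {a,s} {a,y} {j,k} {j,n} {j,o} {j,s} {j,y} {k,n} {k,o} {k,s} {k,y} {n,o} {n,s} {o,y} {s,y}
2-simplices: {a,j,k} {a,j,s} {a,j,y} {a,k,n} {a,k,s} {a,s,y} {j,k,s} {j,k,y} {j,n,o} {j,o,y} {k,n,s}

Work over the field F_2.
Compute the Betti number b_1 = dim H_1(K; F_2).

b_1=3

n_0=7 n_1=19 n_2=11  [Z2]
∂1: piv[aj,ak,an,ao,as,ay] rk=6  ker:jk,jn,jo,js,jy,kn,ko,ks,ky,no,ns,oy,sy
∂2: piv[ajk,ajs,ajy,akn,aks,asy,jky,jno,joy,kns] rk=10  ker:jks
b_1=(19−6)−10=3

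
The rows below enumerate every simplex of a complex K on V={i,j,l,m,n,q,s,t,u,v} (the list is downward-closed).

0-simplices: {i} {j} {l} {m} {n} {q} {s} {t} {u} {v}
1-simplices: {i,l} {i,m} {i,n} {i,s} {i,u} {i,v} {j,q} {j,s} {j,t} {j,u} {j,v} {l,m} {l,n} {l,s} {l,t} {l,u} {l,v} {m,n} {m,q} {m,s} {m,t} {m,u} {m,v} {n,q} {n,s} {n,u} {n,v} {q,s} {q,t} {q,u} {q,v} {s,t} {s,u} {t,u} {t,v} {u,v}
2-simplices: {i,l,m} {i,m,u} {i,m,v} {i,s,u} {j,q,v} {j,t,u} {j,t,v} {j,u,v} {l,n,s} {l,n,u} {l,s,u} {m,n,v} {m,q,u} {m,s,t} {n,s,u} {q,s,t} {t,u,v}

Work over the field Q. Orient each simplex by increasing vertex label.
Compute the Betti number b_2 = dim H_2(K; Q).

n_0=10 n_1=36 n_2=17  [Q]
∂1: piv[il,im,in,is,iu,iv,jq,js,jt] rk=9  ker:ju,jv,lm,ln,ls,lt,lu,lv,mn,mq,ms,mt,mu,mv,nq,ns,nu,nv,qs,qt,qu,qv,st,su,tu,tv,uv
∂2: piv[ilm,imu,imv,isu,jqv,jtu,jtv,juv,lns,lnu,lsu,mnv,mqu,mst,qst] rk=15  ker:nsu,tuv
b_2=(17−15)−0=2

b_2=2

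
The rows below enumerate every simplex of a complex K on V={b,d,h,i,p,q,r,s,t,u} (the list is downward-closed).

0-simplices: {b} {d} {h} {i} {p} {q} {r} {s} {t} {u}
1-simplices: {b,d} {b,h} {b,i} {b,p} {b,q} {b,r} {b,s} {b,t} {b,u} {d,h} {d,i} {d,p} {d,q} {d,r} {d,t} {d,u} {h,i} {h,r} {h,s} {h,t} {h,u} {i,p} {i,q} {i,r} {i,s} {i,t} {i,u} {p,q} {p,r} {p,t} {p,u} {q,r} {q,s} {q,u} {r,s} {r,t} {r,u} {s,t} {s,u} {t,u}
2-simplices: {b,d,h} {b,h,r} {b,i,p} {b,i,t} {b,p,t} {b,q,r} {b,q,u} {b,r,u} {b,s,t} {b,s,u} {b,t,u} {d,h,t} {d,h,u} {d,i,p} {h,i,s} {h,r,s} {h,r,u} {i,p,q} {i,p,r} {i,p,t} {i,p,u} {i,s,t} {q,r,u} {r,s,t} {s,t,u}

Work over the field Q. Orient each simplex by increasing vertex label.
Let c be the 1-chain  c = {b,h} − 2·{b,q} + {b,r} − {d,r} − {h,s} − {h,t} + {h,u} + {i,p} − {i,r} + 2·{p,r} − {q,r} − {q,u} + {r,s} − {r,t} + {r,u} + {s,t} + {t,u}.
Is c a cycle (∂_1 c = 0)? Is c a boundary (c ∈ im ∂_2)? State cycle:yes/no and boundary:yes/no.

cycle:no boundary:no

n_0=10 n_1=40 n_2=25  [Q]
∂1: piv[bd,bh,bi,bp,bq,br,bs,bt,bu] rk=9  ker:dh,di,dp,dq,dr,dt,du,hi,hr,hs,ht,hu,ip,iq,ir,is,it,iu,pq,pr,pt,pu,qr,qs,qu,rs,rt,ru,st,su,tu
∂2: piv[bdh,bhr,bip,bit,bpt,bqr,bqu,bru,bst,bsu,btu,dht,dhu,dip,his,hrs,hru,ipq,ipr,ipu,ist,rst] rk=22  ker:ipt,qru,stu
∂1c = {d} + 2·{h} − {p} − {r} − {s} − 2·{t} + 2·{u}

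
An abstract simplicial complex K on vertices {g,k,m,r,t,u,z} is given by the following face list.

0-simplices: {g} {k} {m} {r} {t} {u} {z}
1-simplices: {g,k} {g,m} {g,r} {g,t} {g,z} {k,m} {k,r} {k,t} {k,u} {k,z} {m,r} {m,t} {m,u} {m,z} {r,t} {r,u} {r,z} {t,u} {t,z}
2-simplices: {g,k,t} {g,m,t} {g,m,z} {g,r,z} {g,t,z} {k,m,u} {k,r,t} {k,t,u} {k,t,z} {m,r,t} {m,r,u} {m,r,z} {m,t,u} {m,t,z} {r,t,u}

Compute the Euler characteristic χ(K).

n_0=7 n_1=19 n_2=15
χ=+7−19+15=3

χ(K)=3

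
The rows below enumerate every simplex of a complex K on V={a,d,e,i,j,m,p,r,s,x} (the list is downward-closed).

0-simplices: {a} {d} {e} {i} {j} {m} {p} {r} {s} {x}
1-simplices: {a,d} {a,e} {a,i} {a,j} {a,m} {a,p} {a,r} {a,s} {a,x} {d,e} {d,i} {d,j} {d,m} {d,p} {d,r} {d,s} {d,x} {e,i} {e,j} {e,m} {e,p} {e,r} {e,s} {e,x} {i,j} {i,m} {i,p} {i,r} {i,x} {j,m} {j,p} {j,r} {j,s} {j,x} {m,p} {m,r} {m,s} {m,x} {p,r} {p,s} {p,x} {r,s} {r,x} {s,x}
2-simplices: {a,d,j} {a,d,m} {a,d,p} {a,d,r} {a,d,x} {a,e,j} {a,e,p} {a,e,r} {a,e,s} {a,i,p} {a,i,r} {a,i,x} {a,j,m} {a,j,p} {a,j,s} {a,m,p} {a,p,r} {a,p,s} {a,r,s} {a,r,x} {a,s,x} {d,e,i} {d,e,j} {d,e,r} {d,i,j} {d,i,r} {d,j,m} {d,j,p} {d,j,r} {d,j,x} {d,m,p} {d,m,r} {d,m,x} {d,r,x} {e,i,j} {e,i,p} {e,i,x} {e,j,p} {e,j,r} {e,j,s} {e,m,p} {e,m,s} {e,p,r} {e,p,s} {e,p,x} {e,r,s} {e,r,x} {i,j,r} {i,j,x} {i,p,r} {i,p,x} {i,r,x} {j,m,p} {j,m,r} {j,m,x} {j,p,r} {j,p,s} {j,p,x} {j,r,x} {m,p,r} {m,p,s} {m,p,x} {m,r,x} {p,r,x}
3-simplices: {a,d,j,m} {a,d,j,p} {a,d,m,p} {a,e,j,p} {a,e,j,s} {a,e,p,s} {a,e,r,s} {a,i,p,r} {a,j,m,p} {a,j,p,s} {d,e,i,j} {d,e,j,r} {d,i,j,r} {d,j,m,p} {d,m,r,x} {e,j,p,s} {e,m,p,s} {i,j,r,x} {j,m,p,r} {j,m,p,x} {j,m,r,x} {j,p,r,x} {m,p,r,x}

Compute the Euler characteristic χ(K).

n_0=10 n_1=44 n_2=64 n_3=23
χ=+10−44+64−23=7

χ(K)=7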